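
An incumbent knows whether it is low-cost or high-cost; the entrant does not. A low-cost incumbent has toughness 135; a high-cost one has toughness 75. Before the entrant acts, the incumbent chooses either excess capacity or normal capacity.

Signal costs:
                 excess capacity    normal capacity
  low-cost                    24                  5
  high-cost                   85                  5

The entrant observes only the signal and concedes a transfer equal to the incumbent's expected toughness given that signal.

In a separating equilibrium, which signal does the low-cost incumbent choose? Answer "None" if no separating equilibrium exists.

Try low-cost → excess capacity, high-cost → normal capacity:
  Under separation the entrant infers type exactly: excess capacity → low-cost (pays 135), normal capacity → high-cost (pays 75).
  Low-cost: excess capacity gives 135 − 24 = 111; normal capacity gives 75 − 5 = 70. No deviation. ✓
  High-cost: normal capacity gives 75 − 5 = 70; excess capacity gives 135 − 85 = 50. No deviation. ✓
Both hold — the low-cost type sends excess capacity.

excess capacity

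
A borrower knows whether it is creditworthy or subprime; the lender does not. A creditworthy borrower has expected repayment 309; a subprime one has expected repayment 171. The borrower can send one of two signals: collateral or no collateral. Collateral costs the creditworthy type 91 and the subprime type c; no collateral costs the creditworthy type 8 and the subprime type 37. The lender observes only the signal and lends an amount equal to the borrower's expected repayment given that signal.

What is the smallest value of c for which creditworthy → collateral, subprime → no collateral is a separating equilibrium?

Under separation: collateral → creditworthy (pays 309); no collateral → subprime (pays 171).
Creditworthy: 309 − 91 = 218 ≥ 171 − 8 = 163. Holds regardless of c. ✓
Subprime: 171 − 37 ≥ 309 − c, so c ≥ 309 − 134 = 175.

175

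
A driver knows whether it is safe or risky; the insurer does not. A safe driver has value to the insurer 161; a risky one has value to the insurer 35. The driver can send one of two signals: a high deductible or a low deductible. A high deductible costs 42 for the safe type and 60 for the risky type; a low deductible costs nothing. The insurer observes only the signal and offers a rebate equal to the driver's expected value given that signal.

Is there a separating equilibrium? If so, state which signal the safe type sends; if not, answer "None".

Try safe → high deductible, risky → low deductible:
  If types separate, high deductible earns payment 161 and low deductible earns 35.
  Safe: high deductible gives 161 − 42 = 119; low deductible gives 35 − 0 = 35. No deviation. ✓
  Risky: low deductible gives 35 − 0 = 35; high deductible gives 161 − 60 = 101. Would deviate. ✗
Try safe → low deductible, risky → high deductible:
  If types separate, low deductible earns payment 161 and high deductible earns 35.
  Safe: low deductible gives 161 − 0 = 161; high deductible gives 35 − 42 = -7. No deviation. ✓
  Risky: high deductible gives 35 − 60 = -25; low deductible gives 161 − 0 = 161. Would deviate. ✗
Neither assignment is incentive-compatible.

None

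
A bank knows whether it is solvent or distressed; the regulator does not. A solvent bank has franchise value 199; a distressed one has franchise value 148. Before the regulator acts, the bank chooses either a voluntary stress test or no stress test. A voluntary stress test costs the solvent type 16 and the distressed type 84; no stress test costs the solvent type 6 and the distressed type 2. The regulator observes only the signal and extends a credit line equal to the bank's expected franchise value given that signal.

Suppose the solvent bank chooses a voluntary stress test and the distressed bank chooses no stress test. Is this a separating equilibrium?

If types separate, stress test earns payment 199 and no stress test earns 148.
Solvent: stress test gives 199 − 16 = 183; no stress test gives 148 − 6 = 142. No deviation. ✓
Distressed: no stress test gives 148 − 2 = 146; stress test gives 199 − 84 = 115. No deviation. ✓
Both incentive constraints hold.

Yes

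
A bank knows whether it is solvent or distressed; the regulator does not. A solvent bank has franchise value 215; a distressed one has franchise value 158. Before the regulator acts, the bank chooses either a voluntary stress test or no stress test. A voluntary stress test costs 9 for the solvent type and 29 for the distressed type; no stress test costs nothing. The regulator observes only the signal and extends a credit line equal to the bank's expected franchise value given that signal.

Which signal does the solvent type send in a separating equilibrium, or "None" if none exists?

None

Try solvent → stress test, distressed → no stress test:
  If types separate, stress test earns payment 215 and no stress test earns 158.
  Solvent: stress test gives 215 − 9 = 206; no stress test gives 158 − 0 = 158. No deviation. ✓
  Distressed: no stress test gives 158 − 0 = 158; stress test gives 215 − 29 = 186. Would deviate. ✗
Try solvent → no stress test, distressed → stress test:
  If types separate, no stress test earns payment 215 and stress test earns 158.
  Solvent: no stress test gives 215 − 0 = 215; stress test gives 158 − 9 = 149. No deviation. ✓
  Distressed: stress test gives 158 − 29 = 129; no stress test gives 215 − 0 = 215. Would deviate. ✗
Neither assignment is incentive-compatible.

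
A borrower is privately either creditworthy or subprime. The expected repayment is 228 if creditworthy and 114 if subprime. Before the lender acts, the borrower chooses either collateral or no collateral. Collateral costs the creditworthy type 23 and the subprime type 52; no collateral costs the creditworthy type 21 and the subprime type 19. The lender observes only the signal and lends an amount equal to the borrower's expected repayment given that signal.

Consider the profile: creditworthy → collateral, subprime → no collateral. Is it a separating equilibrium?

If types separate, collateral earns payment 228 and no collateral earns 114.
Creditworthy: collateral gives 228 − 23 = 205; no collateral gives 114 − 21 = 93. No deviation. ✓
Subprime: no collateral gives 114 − 19 = 95; collateral gives 228 − 52 = 176. Would deviate. ✗

No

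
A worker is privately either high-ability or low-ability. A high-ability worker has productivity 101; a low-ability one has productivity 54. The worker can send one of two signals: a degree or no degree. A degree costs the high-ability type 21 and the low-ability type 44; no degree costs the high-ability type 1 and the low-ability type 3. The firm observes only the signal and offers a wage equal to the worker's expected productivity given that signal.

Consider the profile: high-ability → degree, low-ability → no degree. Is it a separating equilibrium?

Under separation the firm infers type exactly: degree → high-ability (pays 101), no degree → low-ability (pays 54).
High-ability: degree gives 101 − 21 = 80; no degree gives 54 − 1 = 53. No deviation. ✓
Low-ability: no degree gives 54 − 3 = 51; degree gives 101 − 44 = 57. Would deviate. ✗

No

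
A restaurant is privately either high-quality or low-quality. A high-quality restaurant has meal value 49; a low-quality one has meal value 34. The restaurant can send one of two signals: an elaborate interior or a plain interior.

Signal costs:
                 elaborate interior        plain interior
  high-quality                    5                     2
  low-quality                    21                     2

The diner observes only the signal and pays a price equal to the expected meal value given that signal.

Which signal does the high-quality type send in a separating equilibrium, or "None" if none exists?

Try high-quality → elaborate interior, low-quality → plain interior:
  Under separation the diner infers type exactly: elaborate interior → high-quality (pays 49), plain interior → low-quality (pays 34).
  High-quality: elaborate interior gives 49 − 5 = 44; plain interior gives 34 − 2 = 32. No deviation. ✓
  Low-quality: plain interior gives 34 − 2 = 32; elaborate interior gives 49 − 21 = 28. No deviation. ✓
Both hold — the high-quality type sends elaborate interior.

elaborate interior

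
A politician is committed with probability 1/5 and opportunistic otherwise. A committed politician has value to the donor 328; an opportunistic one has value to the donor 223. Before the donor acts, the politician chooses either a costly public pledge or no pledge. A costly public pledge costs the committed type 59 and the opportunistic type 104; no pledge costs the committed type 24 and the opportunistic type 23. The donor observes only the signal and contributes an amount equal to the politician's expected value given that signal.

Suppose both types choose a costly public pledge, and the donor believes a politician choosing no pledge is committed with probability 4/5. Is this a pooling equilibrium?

At the pooled signal (pledge) the donor holds the prior 1/5 and pays 1/5·328 + 4/5·223 = 244. Off-path (no pledge) belief 4/5 gives 4/5·328 + 1/5·223 = 307.
Committed: pledge gives 244 − 59 = 185; no pledge gives 307 − 24 = 283. Deviates. ✗
Opportunistic: pledge gives 244 − 104 = 140; no pledge gives 307 − 23 = 284. Deviates. ✗

No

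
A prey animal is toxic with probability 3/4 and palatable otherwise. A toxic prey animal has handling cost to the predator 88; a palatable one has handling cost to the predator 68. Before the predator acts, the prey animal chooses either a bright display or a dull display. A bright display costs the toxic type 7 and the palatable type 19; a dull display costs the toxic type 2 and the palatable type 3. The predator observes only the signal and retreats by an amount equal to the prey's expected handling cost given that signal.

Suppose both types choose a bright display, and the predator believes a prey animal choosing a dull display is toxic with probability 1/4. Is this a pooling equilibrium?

No

On the equilibrium path (bright display) the predator holds the prior 3/4 and pays 3/4·88 + 1/4·68 = 83. Off-path (dull display) belief 1/4 gives 1/4·88 + 3/4·68 = 73.
Toxic: bright display gives 83 − 7 = 76; dull display gives 73 − 2 = 71. Stays. ✓
Palatable: bright display gives 83 − 19 = 64; dull display gives 73 − 3 = 70. Deviates. ✗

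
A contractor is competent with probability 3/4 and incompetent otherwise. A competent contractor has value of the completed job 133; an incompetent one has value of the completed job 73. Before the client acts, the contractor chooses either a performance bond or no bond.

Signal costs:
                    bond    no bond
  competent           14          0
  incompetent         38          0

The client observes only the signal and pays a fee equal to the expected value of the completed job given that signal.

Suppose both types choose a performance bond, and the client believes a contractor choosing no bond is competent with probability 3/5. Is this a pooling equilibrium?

At the pooled signal (bond) the client holds the prior 3/4 and pays 3/4·133 + 1/4·73 = 118. Off-path (no bond) belief 3/5 gives 3/5·133 + 2/5·73 = 109.
Competent: bond gives 118 − 14 = 104; no bond gives 109 − 0 = 109. Deviates. ✗
Incompetent: bond gives 118 − 38 = 80; no bond gives 109 − 0 = 109. Deviates. ✗

No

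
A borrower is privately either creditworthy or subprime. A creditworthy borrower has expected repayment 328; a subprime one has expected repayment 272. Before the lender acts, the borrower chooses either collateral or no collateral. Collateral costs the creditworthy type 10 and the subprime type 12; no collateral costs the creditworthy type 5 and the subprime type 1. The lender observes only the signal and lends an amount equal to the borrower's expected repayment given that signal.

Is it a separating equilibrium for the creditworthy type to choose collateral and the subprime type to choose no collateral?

No

If types separate, collateral earns payment 328 and no collateral earns 272.
Creditworthy: collateral gives 328 − 10 = 318; no collateral gives 272 − 5 = 267. No deviation. ✓
Subprime: no collateral gives 272 − 1 = 271; collateral gives 328 − 12 = 316. Would deviate. ✗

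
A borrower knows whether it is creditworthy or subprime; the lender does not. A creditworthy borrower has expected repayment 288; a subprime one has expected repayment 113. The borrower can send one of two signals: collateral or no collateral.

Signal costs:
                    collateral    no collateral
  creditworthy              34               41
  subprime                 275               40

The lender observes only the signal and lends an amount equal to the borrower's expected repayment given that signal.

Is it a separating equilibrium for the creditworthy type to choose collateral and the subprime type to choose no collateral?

Yes

Under separation the lender infers type exactly: collateral → creditworthy (pays 288), no collateral → subprime (pays 113).
Creditworthy: collateral gives 288 − 34 = 254; no collateral gives 113 − 41 = 72. No deviation. ✓
Subprime: no collateral gives 113 − 40 = 73; collateral gives 288 − 275 = 13. No deviation. ✓
Neither type gains from mimicking the other.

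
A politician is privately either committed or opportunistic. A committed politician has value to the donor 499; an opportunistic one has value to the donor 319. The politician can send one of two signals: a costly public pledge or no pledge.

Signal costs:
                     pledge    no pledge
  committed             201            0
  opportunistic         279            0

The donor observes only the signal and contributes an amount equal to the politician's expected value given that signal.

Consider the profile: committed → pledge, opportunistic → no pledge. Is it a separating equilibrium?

If types separate, pledge earns payment 499 and no pledge earns 319.
Committed: pledge gives 499 − 201 = 298; no pledge gives 319 − 0 = 319. Would deviate. ✗
Opportunistic: no pledge gives 319 − 0 = 319; pledge gives 499 − 279 = 220. No deviation. ✓

No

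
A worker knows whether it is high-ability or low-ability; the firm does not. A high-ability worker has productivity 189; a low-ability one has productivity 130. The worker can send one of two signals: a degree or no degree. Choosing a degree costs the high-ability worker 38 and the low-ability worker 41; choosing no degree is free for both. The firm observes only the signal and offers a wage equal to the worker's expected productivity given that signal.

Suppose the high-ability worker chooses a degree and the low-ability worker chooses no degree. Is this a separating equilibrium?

No

Under separation the firm infers type exactly: degree → high-ability (pays 189), no degree → low-ability (pays 130).
High-ability: degree gives 189 − 38 = 151; no degree gives 130 − 0 = 130. No deviation. ✓
Low-ability: no degree gives 130 − 0 = 130; degree gives 189 − 41 = 148. Would deviate. ✗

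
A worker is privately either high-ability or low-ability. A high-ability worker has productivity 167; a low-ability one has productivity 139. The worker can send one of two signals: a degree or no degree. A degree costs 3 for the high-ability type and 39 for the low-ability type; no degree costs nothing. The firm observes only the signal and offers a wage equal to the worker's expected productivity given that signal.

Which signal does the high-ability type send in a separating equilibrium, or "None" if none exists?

degree

Try high-ability → degree, low-ability → no degree:
  Under separation the firm infers type exactly: degree → high-ability (pays 167), no degree → low-ability (pays 139).
  High-ability: degree gives 167 − 3 = 164; no degree gives 139 − 0 = 139. No deviation. ✓
  Low-ability: no degree gives 139 − 0 = 139; degree gives 167 − 39 = 128. No deviation. ✓
Both hold — the high-ability type sends degree.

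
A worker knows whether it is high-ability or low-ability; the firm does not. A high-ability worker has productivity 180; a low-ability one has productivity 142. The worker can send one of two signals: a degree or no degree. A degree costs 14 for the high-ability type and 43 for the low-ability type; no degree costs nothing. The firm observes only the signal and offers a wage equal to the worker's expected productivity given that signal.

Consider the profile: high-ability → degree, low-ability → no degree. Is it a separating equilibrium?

If types separate, degree earns payment 180 and no degree earns 142.
High-ability: degree gives 180 − 14 = 166; no degree gives 142 − 0 = 142. No deviation. ✓
Low-ability: no degree gives 142 − 0 = 142; degree gives 180 − 43 = 137. No deviation. ✓
Both incentive constraints hold.

Yes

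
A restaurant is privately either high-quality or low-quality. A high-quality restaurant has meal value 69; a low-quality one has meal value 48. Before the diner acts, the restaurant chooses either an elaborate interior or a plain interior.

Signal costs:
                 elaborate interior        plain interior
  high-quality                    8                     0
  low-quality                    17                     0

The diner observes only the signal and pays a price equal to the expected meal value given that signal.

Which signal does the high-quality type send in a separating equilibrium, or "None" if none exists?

Try high-quality → elaborate interior, low-quality → plain interior:
  If types separate, elaborate interior earns payment 69 and plain interior earns 48.
  High-quality: elaborate interior gives 69 − 8 = 61; plain interior gives 48 − 0 = 48. No deviation. ✓
  Low-quality: plain interior gives 48 − 0 = 48; elaborate interior gives 69 − 17 = 52. Would deviate. ✗
Try high-quality → plain interior, low-quality → elaborate interior:
  If types separate, plain interior earns payment 69 and elaborate interior earns 48.
  High-quality: plain interior gives 69 − 0 = 69; elaborate interior gives 48 − 8 = 40. No deviation. ✓
  Low-quality: elaborate interior gives 48 − 17 = 31; plain interior gives 69 − 0 = 69. Would deviate. ✗
Neither assignment is incentive-compatible.

None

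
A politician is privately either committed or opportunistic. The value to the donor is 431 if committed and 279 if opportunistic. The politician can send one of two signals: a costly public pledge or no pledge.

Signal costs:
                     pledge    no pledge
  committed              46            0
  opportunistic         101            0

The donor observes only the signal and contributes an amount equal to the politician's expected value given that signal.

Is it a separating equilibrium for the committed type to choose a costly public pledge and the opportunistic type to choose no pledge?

If types separate, pledge earns payment 431 and no pledge earns 279.
Committed: pledge gives 431 − 46 = 385; no pledge gives 279 − 0 = 279. No deviation. ✓
Opportunistic: no pledge gives 279 − 0 = 279; pledge gives 431 − 101 = 330. Would deviate. ✗

No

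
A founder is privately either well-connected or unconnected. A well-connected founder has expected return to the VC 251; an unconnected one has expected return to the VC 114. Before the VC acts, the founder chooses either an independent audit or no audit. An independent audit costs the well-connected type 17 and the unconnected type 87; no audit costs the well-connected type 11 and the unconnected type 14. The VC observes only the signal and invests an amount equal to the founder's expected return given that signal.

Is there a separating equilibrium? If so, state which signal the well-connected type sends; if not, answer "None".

Try well-connected → audit, unconnected → no audit:
  Under separation the VC infers type exactly: audit → well-connected (pays 251), no audit → unconnected (pays 114).
  Well-connected: audit gives 251 − 17 = 234; no audit gives 114 − 11 = 103. No deviation. ✓
  Unconnected: no audit gives 114 − 14 = 100; audit gives 251 − 87 = 164. Would deviate. ✗
Try well-connected → no audit, unconnected → audit:
  Under separation the VC infers type exactly: no audit → well-connected (pays 251), audit → unconnected (pays 114).
  Well-connected: no audit gives 251 − 11 = 240; audit gives 114 − 17 = 97. No deviation. ✓
  Unconnected: audit gives 114 − 87 = 27; no audit gives 251 − 14 = 237. Would deviate. ✗
Neither assignment is incentive-compatible.

None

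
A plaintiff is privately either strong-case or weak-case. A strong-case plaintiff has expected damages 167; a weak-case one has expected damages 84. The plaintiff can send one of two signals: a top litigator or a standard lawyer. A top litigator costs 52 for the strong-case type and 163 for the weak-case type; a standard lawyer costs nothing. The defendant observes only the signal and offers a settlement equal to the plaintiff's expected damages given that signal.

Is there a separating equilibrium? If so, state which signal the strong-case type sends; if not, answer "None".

top litigator

Try strong-case → top litigator, weak-case → standard lawyer:
  If types separate, top litigator earns payment 167 and standard lawyer earns 84.
  Strong-case: top litigator gives 167 − 52 = 115; standard lawyer gives 84 − 0 = 84. No deviation. ✓
  Weak-case: standard lawyer gives 84 − 0 = 84; top litigator gives 167 − 163 = 4. No deviation. ✓
Both hold — the strong-case type sends top litigator.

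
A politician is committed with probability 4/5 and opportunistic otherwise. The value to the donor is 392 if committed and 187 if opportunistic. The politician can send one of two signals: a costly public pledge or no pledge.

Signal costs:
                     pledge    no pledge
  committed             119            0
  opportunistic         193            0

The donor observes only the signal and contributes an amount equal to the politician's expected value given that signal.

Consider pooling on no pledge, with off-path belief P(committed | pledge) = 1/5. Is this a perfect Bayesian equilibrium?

At the pooled signal (no pledge) the donor holds the prior 4/5 and pays 4/5·392 + 1/5·187 = 351. Off-path (pledge) belief 1/5 gives 1/5·392 + 4/5·187 = 228.
Committed: no pledge gives 351 − 0 = 351; pledge gives 228 − 119 = 109. Stays. ✓
Opportunistic: no pledge gives 351 − 0 = 351; pledge gives 228 − 193 = 35. Stays. ✓

Yes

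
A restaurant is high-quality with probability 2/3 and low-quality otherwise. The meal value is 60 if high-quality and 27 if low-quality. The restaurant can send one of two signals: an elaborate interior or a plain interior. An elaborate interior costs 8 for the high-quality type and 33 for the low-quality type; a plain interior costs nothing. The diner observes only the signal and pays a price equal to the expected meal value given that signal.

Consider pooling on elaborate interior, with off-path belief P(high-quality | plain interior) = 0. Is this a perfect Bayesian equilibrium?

No

At the pooled signal (elaborate interior) the diner holds the prior 2/3 and pays 2/3·60 + 1/3·27 = 49. Off-path (plain interior) belief 0 gives 0·60 + 1·27 = 27.
High-quality: elaborate interior gives 49 − 8 = 41; plain interior gives 27 − 0 = 27. Stays. ✓
Low-quality: elaborate interior gives 49 − 33 = 16; plain interior gives 27 − 0 = 27. Deviates. ✗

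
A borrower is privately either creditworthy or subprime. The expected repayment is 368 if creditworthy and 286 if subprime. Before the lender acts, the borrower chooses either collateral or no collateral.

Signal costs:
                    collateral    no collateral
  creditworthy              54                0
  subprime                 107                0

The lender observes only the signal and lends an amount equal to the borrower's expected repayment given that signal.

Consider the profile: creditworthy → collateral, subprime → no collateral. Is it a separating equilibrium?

Yes

If types separate, collateral earns payment 368 and no collateral earns 286.
Creditworthy: collateral gives 368 − 54 = 314; no collateral gives 286 − 0 = 286. No deviation. ✓
Subprime: no collateral gives 286 − 0 = 286; collateral gives 368 − 107 = 261. No deviation. ✓
Both incentive constraints hold.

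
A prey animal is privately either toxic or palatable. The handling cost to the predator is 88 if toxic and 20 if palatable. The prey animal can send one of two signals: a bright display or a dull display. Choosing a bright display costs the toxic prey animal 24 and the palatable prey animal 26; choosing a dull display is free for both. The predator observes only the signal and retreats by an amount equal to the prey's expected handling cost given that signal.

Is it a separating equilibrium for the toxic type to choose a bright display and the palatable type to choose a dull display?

No

If types separate, bright display earns payment 88 and dull display earns 20.
Toxic: bright display gives 88 − 24 = 64; dull display gives 20 − 0 = 20. No deviation. ✓
Palatable: dull display gives 20 − 0 = 20; bright display gives 88 − 26 = 62. Would deviate. ✗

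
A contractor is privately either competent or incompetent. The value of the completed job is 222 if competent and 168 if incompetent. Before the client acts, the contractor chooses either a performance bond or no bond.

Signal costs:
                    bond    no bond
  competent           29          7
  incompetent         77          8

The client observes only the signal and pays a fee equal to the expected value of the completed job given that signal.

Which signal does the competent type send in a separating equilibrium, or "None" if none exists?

Try competent → bond, incompetent → no bond:
  If types separate, bond earns payment 222 and no bond earns 168.
  Competent: bond gives 222 − 29 = 193; no bond gives 168 − 7 = 161. No deviation. ✓
  Incompetent: no bond gives 168 − 8 = 160; bond gives 222 − 77 = 145. No deviation. ✓
Both hold — the competent type sends bond.

bond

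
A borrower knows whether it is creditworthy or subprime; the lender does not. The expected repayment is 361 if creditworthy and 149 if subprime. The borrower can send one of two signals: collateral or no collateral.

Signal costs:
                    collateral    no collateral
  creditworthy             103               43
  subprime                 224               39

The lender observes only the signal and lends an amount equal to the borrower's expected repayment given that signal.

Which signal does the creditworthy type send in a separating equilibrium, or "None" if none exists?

Try creditworthy → collateral, subprime → no collateral:
  Under separation the lender infers type exactly: collateral → creditworthy (pays 361), no collateral → subprime (pays 149).
  Creditworthy: collateral gives 361 − 103 = 258; no collateral gives 149 − 43 = 106. No deviation. ✓
  Subprime: no collateral gives 149 − 39 = 110; collateral gives 361 − 224 = 137. Would deviate. ✗
Try creditworthy → no collateral, subprime → collateral:
  Under separation the lender infers type exactly: no collateral → creditworthy (pays 361), collateral → subprime (pays 149).
  Creditworthy: no collateral gives 361 − 43 = 318; collateral gives 149 − 103 = 46. No deviation. ✓
  Subprime: collateral gives 149 − 224 = -75; no collateral gives 361 − 39 = 322. Would deviate. ✗
Neither assignment is incentive-compatible.

None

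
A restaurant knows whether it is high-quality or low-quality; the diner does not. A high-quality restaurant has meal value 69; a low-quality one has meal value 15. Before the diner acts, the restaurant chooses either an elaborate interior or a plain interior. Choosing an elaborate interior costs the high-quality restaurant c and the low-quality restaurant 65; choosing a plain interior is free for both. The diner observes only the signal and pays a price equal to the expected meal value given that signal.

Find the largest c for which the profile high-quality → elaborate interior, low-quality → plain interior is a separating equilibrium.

54

Under separation: elaborate interior → high-quality (pays 69); plain interior → low-quality (pays 15).
Low-quality: 15 − 0 = 15 ≥ 69 − 65 = 4. Holds regardless of c. ✓
High-quality: 69 − c ≥ 15 − 0, so c ≤ 69 − 15 = 54.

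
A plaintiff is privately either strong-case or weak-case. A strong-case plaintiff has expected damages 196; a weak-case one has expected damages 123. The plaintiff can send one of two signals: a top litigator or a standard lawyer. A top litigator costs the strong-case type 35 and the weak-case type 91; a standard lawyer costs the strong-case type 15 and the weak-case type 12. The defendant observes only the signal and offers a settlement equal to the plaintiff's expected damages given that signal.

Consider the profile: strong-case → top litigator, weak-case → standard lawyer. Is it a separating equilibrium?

If types separate, top litigator earns payment 196 and standard lawyer earns 123.
Strong-case: top litigator gives 196 − 35 = 161; standard lawyer gives 123 − 15 = 108. No deviation. ✓
Weak-case: standard lawyer gives 123 − 12 = 111; top litigator gives 196 − 91 = 105. No deviation. ✓
Both incentive constraints hold.

Yes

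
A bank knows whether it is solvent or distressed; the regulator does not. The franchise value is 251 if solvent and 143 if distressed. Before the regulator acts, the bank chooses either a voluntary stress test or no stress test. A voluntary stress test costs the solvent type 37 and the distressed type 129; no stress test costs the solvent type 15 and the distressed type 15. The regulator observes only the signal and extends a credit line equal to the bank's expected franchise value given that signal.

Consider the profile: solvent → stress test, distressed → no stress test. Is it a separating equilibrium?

If types separate, stress test earns payment 251 and no stress test earns 143.
Solvent: stress test gives 251 − 37 = 214; no stress test gives 143 − 15 = 128. No deviation. ✓
Distressed: no stress test gives 143 − 15 = 128; stress test gives 251 − 129 = 122. No deviation. ✓
Neither type gains from mimicking the other.

Yes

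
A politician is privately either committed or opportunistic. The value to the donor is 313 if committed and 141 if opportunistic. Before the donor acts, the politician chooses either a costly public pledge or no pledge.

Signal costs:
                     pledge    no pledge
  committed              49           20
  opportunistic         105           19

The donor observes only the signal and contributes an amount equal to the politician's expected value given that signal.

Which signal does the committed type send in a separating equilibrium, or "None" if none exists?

None

Try committed → pledge, opportunistic → no pledge:
  If types separate, pledge earns payment 313 and no pledge earns 141.
  Committed: pledge gives 313 − 49 = 264; no pledge gives 141 − 20 = 121. No deviation. ✓
  Opportunistic: no pledge gives 141 − 19 = 122; pledge gives 313 − 105 = 208. Would deviate. ✗
Try committed → no pledge, opportunistic → pledge:
  If types separate, no pledge earns payment 313 and pledge earns 141.
  Committed: no pledge gives 313 − 20 = 293; pledge gives 141 − 49 = 92. No deviation. ✓
  Opportunistic: pledge gives 141 − 105 = 36; no pledge gives 313 − 19 = 294. Would deviate. ✗
Neither assignment is incentive-compatible.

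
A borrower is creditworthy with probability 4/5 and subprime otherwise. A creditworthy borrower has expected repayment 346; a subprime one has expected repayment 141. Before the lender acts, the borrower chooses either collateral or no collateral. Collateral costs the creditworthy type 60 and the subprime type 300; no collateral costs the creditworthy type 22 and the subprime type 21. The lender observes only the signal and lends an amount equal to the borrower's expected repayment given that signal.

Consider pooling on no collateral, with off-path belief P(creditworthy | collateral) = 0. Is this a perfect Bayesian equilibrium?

At the pooled signal (no collateral) the lender holds the prior 4/5 and pays 4/5·346 + 1/5·141 = 305. Off-path (collateral) belief 0 gives 0·346 + 1·141 = 141.
Creditworthy: no collateral gives 305 − 22 = 283; collateral gives 141 − 60 = 81. Stays. ✓
Subprime: no collateral gives 305 − 21 = 284; collateral gives 141 − 300 = -159. Stays. ✓

Yes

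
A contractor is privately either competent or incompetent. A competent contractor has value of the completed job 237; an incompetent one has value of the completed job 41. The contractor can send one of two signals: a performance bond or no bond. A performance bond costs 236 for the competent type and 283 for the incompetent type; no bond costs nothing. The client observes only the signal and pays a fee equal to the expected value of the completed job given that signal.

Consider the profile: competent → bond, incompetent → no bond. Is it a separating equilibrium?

No

If types separate, bond earns payment 237 and no bond earns 41.
Competent: bond gives 237 − 236 = 1; no bond gives 41 − 0 = 41. Would deviate. ✗
Incompetent: no bond gives 41 − 0 = 41; bond gives 237 − 283 = -46. No deviation. ✓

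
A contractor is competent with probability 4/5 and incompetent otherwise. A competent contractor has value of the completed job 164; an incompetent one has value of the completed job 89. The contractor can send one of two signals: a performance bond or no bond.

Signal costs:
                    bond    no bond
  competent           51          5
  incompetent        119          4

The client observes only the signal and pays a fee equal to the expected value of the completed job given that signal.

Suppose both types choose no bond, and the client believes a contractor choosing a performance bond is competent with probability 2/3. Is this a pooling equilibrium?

At the pooled signal (no bond) the client holds the prior 4/5 and pays 4/5·164 + 1/5·89 = 149. Off-path (bond) belief 2/3 gives 2/3·164 + 1/3·89 = 139.
Competent: no bond gives 149 − 5 = 144; bond gives 139 − 51 = 88. Stays. ✓
Incompetent: no bond gives 149 − 4 = 145; bond gives 139 − 119 = 20. Stays. ✓

Yes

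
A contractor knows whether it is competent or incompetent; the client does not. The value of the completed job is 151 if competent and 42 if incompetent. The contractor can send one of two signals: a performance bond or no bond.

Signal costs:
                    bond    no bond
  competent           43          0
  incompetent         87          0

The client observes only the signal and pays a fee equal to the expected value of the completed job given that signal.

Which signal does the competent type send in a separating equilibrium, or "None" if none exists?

None

Try competent → bond, incompetent → no bond:
  If types separate, bond earns payment 151 and no bond earns 42.
  Competent: bond gives 151 − 43 = 108; no bond gives 42 − 0 = 42. No deviation. ✓
  Incompetent: no bond gives 42 − 0 = 42; bond gives 151 − 87 = 64. Would deviate. ✗
Try competent → no bond, incompetent → bond:
  If types separate, no bond earns payment 151 and bond earns 42.
  Competent: no bond gives 151 − 0 = 151; bond gives 42 − 43 = -1. No deviation. ✓
  Incompetent: bond gives 42 − 87 = -45; no bond gives 151 − 0 = 151. Would deviate. ✗
Neither assignment is incentive-compatible.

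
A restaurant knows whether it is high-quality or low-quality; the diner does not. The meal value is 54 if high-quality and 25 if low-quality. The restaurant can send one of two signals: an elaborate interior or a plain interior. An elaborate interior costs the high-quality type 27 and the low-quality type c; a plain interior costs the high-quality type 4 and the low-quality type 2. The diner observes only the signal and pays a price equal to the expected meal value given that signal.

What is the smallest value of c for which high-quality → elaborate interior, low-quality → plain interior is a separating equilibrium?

31

Under separation: elaborate interior → high-quality (pays 54); plain interior → low-quality (pays 25).
High-quality: 54 − 27 = 27 ≥ 25 − 4 = 21. Holds regardless of c. ✓
Low-quality: 25 − 2 ≥ 54 − c, so c ≥ 54 − 23 = 31.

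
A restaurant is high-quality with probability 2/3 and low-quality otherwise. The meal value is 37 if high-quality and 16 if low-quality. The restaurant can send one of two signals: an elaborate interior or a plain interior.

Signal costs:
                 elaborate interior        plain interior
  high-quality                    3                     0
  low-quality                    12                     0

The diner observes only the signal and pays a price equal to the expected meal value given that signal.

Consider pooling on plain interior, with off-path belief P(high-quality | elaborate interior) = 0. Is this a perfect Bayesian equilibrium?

Yes

On the equilibrium path (plain interior) the diner holds the prior 2/3 and pays 2/3·37 + 1/3·16 = 30. Off-path (elaborate interior) belief 0 gives 0·37 + 1·16 = 16.
High-quality: plain interior gives 30 − 0 = 30; elaborate interior gives 16 − 3 = 13. Stays. ✓
Low-quality: plain interior gives 30 − 0 = 30; elaborate interior gives 16 − 12 = 4. Stays. ✓
Beliefs are Bayes-consistent on-path and both types best-respond.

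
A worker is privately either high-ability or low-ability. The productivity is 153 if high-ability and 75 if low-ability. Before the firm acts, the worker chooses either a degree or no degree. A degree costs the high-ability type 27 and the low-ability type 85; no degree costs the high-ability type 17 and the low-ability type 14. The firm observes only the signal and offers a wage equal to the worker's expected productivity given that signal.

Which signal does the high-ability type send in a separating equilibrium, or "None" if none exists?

Try high-ability → degree, low-ability → no degree:
  If types separate, degree earns payment 153 and no degree earns 75.
  High-ability: degree gives 153 − 27 = 126; no degree gives 75 − 17 = 58. No deviation. ✓
  Low-ability: no degree gives 75 − 14 = 61; degree gives 153 − 85 = 68. Would deviate. ✗
Try high-ability → no degree, low-ability → degree:
  If types separate, no degree earns payment 153 and degree earns 75.
  High-ability: no degree gives 153 − 17 = 136; degree gives 75 − 27 = 48. No deviation. ✓
  Low-ability: degree gives 75 − 85 = -10; no degree gives 153 − 14 = 139. Would deviate. ✗
Neither assignment is incentive-compatible.

None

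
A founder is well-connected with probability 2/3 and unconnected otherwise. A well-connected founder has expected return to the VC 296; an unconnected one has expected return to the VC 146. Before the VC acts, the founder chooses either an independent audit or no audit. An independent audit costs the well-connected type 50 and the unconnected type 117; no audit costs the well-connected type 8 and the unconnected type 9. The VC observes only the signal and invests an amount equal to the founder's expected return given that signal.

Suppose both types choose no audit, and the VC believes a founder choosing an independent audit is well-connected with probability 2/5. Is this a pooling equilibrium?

Yes

At the pooled signal (no audit) the VC holds the prior 2/3 and pays 2/3·296 + 1/3·146 = 246. Off-path (audit) belief 2/5 gives 2/5·296 + 3/5·146 = 206.
Well-connected: no audit gives 246 − 8 = 238; audit gives 206 − 50 = 156. Stays. ✓
Unconnected: no audit gives 246 − 9 = 237; audit gives 206 − 117 = 89. Stays. ✓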